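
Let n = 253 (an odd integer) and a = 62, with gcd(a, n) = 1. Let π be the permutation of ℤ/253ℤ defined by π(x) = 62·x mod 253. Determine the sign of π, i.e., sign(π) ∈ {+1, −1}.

-1

Trace 223: π^k(223) = [223, 164, 48, 193, 75, 96, 133] for k=0..6.
π_62 has 6 disjoint cycles with lengths [110, 110, 11, 11, 10, 1] on {0,…,252}.
n − c = 253 − 6 = 247; sign = (−1)^247 = -1.
Check: (62/253) = -1 by Zolotarev.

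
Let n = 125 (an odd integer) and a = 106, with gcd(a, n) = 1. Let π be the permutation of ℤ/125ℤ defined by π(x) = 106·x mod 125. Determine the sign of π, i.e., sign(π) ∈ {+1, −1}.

Trace 1: π^k(1) = [1, 106, 111, 16, 71, 26, 6] for k=0..6.
13 cycles of lengths [25, 25, 25, 25, 5, 5, 5, 5, 1, 1, 1, 1, 1].
With 13 cycles on 125 points, sign = (−1)^{125−13} = +1.
(106|125)_J = +1 (Zolotarev's lemma cross-check).

+1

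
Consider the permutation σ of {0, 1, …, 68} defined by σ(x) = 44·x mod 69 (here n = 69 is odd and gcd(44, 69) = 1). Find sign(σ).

Trace 64: π^k(64) = [64, 56, 49, 17, 58, 68, 25] for k=0..6.
Decompose π into cycles: lengths [22, 22, 22, 2, 1] (5 cycles, including the fixed point 0).
With 5 cycles on 69 points, sign = (−1)^{69−5} = +1.
Zolotarev: (44|69) = +1, matching the cycle-count sign.

+1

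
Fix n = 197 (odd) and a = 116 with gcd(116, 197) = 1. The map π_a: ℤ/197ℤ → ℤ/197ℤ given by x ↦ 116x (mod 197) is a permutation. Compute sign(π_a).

+1

Trace 23: π^k(23) = [23, 107, 1, 116, 60, 65, 54] for k=0..6.
3 cycles of lengths [98, 98, 1].
Σ(ℓ_i−1) = 197−3 = 194; sign = (−1)^194 = +1.
(116|197)_J = +1 (Zolotarev's lemma cross-check).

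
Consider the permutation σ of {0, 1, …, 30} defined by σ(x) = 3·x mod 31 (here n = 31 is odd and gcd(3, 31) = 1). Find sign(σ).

-1

Trace 8: π^k(8) = [8, 24, 10, 30, 28, 22, 4] for k=0..6.
Cycle lengths of π_3 on ℤ/31ℤ: [30, 1]; 2 cycles in total.
n − c = 31 − 2 = 29; sign = (−1)^29 = -1.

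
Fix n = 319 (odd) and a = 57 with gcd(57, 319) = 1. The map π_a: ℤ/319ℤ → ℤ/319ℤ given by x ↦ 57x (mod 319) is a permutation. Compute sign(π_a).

-1

Trace 260: π^k(260) = [260, 146, 28, 1, 57, 59, 173] for k=0..6.
The orbit structure of x ↦ 57x mod 319: 44 orbits of sizes [10, 10, 10, 10, 10, 10, 10, 10, 10, 10, 10, 10, 10, 10, 10, 10, 10, 10, 10, 10, 10, 10, 10, 10, 10, 10, 10, 10, 10, 2, 2, 2, 2, 2, 2, 2, 2, 2, 2, 2, 2, 2, 2, 1].
44 cycles on 319: each ℓ→(−1)^(ℓ−1), product (−1)^275 = -1.
The Jacobi symbol (57|319) = -1 (Zolotarev) agrees.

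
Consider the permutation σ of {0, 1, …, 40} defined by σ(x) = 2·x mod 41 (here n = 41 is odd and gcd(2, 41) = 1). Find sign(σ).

Start at x=4: 4 → 8 → 16 → 32 → 23 → 5 → 10 → … (one orbit).
Cycle type of π: 20×2 + 1; total 3 cycles.
41 − 3 = 38 transpositions; sign(π) = (−1)^38 = +1.
(2|41)_J = +1 (Zolotarev's lemma cross-check).

+1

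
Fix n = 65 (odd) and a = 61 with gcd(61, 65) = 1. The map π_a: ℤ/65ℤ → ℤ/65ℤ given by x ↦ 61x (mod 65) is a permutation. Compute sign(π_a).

+1

Trace 1: π^k(1) = [1, 61, 16] for k=0..2.
The orbit structure of x ↦ 61x mod 65: 25 orbits of sizes [3, 3, 3, 3, 3, 3, 3, 3, 3, 3, 3, 3, 3, 3, 3, 3, 3, 3, 3, 3, 1, 1, 1, 1, 1].
sign(π) = (−1)^{n − #cycles} = (−1)^{65−25} = (−1)^40 = +1.
(61|65)_J = +1 (Zolotarev's lemma cross-check).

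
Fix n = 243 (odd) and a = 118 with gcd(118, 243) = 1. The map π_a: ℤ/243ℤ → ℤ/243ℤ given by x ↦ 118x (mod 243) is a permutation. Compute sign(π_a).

Start at x=100: 100 → 136 → 10 → 208 → 1 → 118 → 73 → … (one orbit).
π_118 has 27 disjoint cycles with lengths [27, 27, 27, 27, 27, 27, 9, 9, 9, 9, 9, 9, 3, 3, 3, 3, 3, 3, 1, 1, 1, 1, 1, 1, 1, 1, 1] on {0,…,242}.
243 − 27 = 216 transpositions; sign(π) = (−1)^216 = +1.

+1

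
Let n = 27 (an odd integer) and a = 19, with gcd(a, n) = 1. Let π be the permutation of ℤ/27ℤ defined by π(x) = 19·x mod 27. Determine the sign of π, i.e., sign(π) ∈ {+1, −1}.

Orbit of 1 under x↦19x: [1, 19, 10]… (length divides ord_27(19)).
Cycle type of π: 3×6 + 1×9; total 15 cycles.
27 − 15 = 12 transpositions; sign(π) = (−1)^12 = +1.

+1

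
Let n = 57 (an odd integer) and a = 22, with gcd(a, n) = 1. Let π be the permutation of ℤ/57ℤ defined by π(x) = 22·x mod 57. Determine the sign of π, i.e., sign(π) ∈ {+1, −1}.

-1

Trace 37: π^k(37) = [37, 16, 10, 49, 52, 4, 31] for k=0..6.
Decompose π into cycles: lengths [18, 18, 18, 1, 1, 1] (6 cycles, including the fixed point 0).
57 − 6 = 51 transpositions; sign(π) = (−1)^51 = -1.
Zolotarev: (22|57) = -1, matching the cycle-count sign.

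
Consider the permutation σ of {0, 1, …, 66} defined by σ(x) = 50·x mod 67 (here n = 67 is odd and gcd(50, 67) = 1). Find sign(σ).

-1

Start at x=61: 61 → 35 → 8 → 65 → 34 → 25 → 44 → … (one orbit).
Cycle lengths of π_50 on ℤ/67ℤ: [66, 1]; 2 cycles in total.
67 − 2 = 65 transpositions; sign(π) = (−1)^65 = -1.
(50|67)_J = -1 (Zolotarev's lemma cross-check).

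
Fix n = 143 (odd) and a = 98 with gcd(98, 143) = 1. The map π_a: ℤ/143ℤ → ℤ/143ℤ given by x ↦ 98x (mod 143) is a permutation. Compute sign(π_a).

Start at x=109: 109 → 100 → 76 → 12 → 32 → 133 → 21 → … (one orbit).
The orbit structure of x ↦ 98x mod 143: 17 orbits of sizes [12, 12, 12, 12, 12, 12, 12, 12, 12, 12, 12, 2, 2, 2, 2, 2, 1].
n − c = 143 − 17 = 126; sign = (−1)^126 = +1.
Via Zolotarev, sign(π_{98}) = (98|143) = +1.

+1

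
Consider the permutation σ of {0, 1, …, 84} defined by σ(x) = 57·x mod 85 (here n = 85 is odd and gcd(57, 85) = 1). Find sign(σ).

+1

Start at x=3: 3 → 1 → 57 → 19 → 63 → 21 → 7 → … (one orbit).
Decompose π into cycles: lengths [16, 16, 16, 16, 16, 4, 1] (7 cycles, including the fixed point 0).
85 − 7 = 78 transpositions; sign(π) = (−1)^78 = +1.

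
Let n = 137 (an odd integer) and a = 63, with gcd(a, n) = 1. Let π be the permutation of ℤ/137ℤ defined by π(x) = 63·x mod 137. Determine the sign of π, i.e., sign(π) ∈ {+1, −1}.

Start at x=122: 122 → 14 → 60 → 81 → 34 → 87 → 1 → … (one orbit).
Cycle type of π: 34×4 + 1; total 5 cycles.
sign(π) = (−1)^{n − #cycles} = (−1)^{137−5} = (−1)^132 = +1.
Zolotarev: (63|137) = +1, matching the cycle-count sign.

+1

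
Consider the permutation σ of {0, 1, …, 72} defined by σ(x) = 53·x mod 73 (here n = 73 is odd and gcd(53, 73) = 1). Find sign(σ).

Orbit of 10 under x↦53x: [10, 19, 58, 8, 59, 61, 21]… (length divides ord_73(53)).
Decompose π into cycles: lengths [72, 1] (2 cycles, including the fixed point 0).
n − c = 73 − 2 = 71; sign = (−1)^71 = -1.
(53|73)_J = -1 (Zolotarev's lemma cross-check).

-1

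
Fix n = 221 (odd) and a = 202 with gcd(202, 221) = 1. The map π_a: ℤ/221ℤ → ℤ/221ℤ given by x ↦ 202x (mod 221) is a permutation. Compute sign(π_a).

-1

Orbit of 110 under x↦202x: [110, 120, 151, 4, 145, 118, 189]… (length divides ord_221(202)).
π_202 has 12 disjoint cycles with lengths [24, 24, 24, 24, 24, 24, 24, 24, 12, 8, 8, 1] on {0,…,220}.
Σ(ℓ_i−1) = 221−12 = 209; sign = (−1)^209 = -1.
Check: (202/221) = -1 by Zolotarev.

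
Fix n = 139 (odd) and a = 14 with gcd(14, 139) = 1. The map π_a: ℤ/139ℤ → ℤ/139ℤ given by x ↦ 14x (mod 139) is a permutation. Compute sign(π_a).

-1

Trace 125: π^k(125) = [125, 82, 36, 87, 106, 94, 65] for k=0..6.
Cycle lengths of π_14 on ℤ/139ℤ: [46, 46, 46, 1]; 4 cycles in total.
Σ(ℓ_i−1) = 139−4 = 135; sign = (−1)^135 = -1.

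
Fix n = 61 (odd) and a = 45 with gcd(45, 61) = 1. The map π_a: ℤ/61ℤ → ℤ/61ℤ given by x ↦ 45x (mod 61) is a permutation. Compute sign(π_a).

Trace 57: π^k(57) = [57, 3, 13, 36, 34, 5, 42] for k=0..6.
π_45 has 3 disjoint cycles with lengths [30, 30, 1] on {0,…,60}.
With 3 cycles on 61 points, sign = (−1)^{61−3} = +1.
(45|61)_J = +1 (Zolotarev's lemma cross-check).

+1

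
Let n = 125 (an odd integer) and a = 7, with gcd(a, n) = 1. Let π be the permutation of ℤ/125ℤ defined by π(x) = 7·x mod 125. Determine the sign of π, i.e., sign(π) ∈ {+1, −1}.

-1

Orbit of 57 under x↦7x: [57, 24, 43, 51, 107, 124, 118]… (length divides ord_125(7)).
12 cycles of lengths [20, 20, 20, 20, 20, 4, 4, 4, 4, 4, 4, 1].
12 cycles on 125: each ℓ→(−1)^(ℓ−1), product (−1)^113 = -1.
(7|125)_J = -1 (Zolotarev's lemma cross-check).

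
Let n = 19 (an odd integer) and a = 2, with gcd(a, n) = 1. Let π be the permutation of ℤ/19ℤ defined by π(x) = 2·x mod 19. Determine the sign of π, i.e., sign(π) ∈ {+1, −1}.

-1

Start at x=18: 18 → 17 → 15 → 11 → 3 → 6 → 12 → … (one orbit).
Cycle type of π: 18 + 1; total 2 cycles.
19 − 2 = 17 transpositions; sign(π) = (−1)^17 = -1.
Via Zolotarev, sign(π_{2}) = (2|19) = -1.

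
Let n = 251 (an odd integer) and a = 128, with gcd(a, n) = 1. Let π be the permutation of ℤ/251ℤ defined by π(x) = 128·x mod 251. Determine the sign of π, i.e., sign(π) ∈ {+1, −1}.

Orbit of 204 under x↦128x: [204, 8, 20, 50, 125, 187, 91]… (length divides ord_251(128)).
Cycle lengths of π_128 on ℤ/251ℤ: [50, 50, 50, 50, 50, 1]; 6 cycles in total.
n − c = 251 − 6 = 245; sign = (−1)^245 = -1.
(128|251)_J = -1 (Zolotarev's lemma cross-check).

-1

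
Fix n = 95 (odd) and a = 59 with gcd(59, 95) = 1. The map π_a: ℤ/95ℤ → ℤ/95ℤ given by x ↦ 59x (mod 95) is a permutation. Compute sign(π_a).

-1

Orbit of 14 under x↦59x: [14, 66, 94, 36, 34, 11, 79]… (length divides ord_95(59)).
8 cycles of lengths [18, 18, 18, 18, 18, 2, 2, 1].
sign(π) = (−1)^{n − #cycles} = (−1)^{95−8} = (−1)^87 = -1.
Zolotarev: (59|95) = -1, matching the cycle-count sign.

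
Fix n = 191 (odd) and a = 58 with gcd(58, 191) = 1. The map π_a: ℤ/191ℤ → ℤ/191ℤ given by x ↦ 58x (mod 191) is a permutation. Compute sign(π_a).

Trace 126: π^k(126) = [126, 50, 35, 120, 84, 97, 87] for k=0..6.
Cycle lengths of π_58 on ℤ/191ℤ: [190, 1]; 2 cycles in total.
n − c = 191 − 2 = 189; sign = (−1)^189 = -1.

-1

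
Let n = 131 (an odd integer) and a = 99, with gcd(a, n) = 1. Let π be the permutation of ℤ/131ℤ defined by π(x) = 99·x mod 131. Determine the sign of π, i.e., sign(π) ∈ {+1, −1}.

Trace 113: π^k(113) = [113, 52, 39, 62, 112, 84, 63] for k=0..6.
The orbit structure of x ↦ 99x mod 131: 11 orbits of sizes [13, 13, 13, 13, 13, 13, 13, 13, 13, 13, 1].
n − c = 131 − 11 = 120; sign = (−1)^120 = +1.
Check: (99/131) = +1 by Zolotarev.

+1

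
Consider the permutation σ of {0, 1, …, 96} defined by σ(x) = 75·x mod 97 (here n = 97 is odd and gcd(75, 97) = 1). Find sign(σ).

+1

Trace 96: π^k(96) = [96, 22, 1, 75] for k=0..3.
The orbit structure of x ↦ 75x mod 97: 25 orbits of sizes [4, 4, 4, 4, 4, 4, 4, 4, 4, 4, 4, 4, 4, 4, 4, 4, 4, 4, 4, 4, 4, 4, 4, 4, 1].
With 25 cycles on 97 points, sign = (−1)^{97−25} = +1.
The Jacobi symbol (75|97) = +1 (Zolotarev) agrees.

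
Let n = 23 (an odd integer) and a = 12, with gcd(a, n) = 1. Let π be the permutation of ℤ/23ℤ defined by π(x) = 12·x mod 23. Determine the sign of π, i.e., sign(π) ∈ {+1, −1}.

+1

Start at x=9: 9 → 16 → 8 → 4 → 2 → 1 → 12 → … (one orbit).
Cycle lengths of π_12 on ℤ/23ℤ: [11, 11, 1]; 3 cycles in total.
23 − 3 = 20 transpositions; sign(π) = (−1)^20 = +1.
Zolotarev: (12|23) = +1, matching the cycle-count sign.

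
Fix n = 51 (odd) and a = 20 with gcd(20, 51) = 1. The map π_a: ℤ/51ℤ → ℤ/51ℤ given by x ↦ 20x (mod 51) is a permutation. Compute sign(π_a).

Orbit of 4 under x↦20x: [4, 29, 19, 23, 1, 20, 43]… (length divides ord_51(20)).
5 cycles of lengths [16, 16, 16, 2, 1].
sign(π) = (−1)^{n − #cycles} = (−1)^{51−5} = (−1)^46 = +1.
The Jacobi symbol (20|51) = +1 (Zolotarev) agrees.

+1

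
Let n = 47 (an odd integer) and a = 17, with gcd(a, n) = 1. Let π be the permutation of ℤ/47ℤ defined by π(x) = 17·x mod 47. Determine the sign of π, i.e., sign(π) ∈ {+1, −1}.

+1

Start at x=3: 3 → 4 → 21 → 28 → 6 → 8 → 42 → … (one orbit).
Decompose π into cycles: lengths [23, 23, 1] (3 cycles, including the fixed point 0).
47 − 3 = 44 transpositions; sign(π) = (−1)^44 = +1.
Via Zolotarev, sign(π_{17}) = (17|47) = +1.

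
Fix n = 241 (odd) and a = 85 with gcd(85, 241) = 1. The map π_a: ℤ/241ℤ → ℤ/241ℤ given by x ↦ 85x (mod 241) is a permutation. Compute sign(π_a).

Start at x=87: 87 → 165 → 47 → 139 → 6 → 28 → 211 → … (one orbit).
4 cycles of lengths [80, 80, 80, 1].
n − c = 241 − 4 = 237; sign = (−1)^237 = -1.

-1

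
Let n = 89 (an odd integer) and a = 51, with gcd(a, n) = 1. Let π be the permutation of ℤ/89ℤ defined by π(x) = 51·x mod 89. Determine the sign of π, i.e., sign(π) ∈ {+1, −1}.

Start at x=22: 22 → 54 → 84 → 12 → 78 → 62 → 47 → … (one orbit).
Cycle lengths of π_51 on ℤ/89ℤ: [88, 1]; 2 cycles in total.
2 cycles on 89: each ℓ→(−1)^(ℓ−1), product (−1)^87 = -1.

-1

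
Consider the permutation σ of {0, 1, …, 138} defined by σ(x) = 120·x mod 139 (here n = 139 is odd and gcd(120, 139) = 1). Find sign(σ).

+1

Start at x=28: 28 → 24 → 100 → 46 → 99 → 65 → 16 → … (one orbit).
π_120 has 3 disjoint cycles with lengths [69, 69, 1] on {0,…,138}.
n − c = 139 − 3 = 136; sign = (−1)^136 = +1.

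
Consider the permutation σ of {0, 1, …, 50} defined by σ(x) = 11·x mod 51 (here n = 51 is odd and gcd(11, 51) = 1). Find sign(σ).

Trace 29: π^k(29) = [29, 13, 41, 43, 14, 1, 11] for k=0..6.
Cycle type of π: 16×3 + 2 + 1; total 5 cycles.
sign(π) = (−1)^{n − #cycles} = (−1)^{51−5} = (−1)^46 = +1.

+1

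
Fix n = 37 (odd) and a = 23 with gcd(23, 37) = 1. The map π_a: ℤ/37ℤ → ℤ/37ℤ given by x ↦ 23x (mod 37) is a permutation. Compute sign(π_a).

Start at x=10: 10 → 8 → 36 → 14 → 26 → 6 → 27 → … (one orbit).
Cycle lengths of π_23 on ℤ/37ℤ: [12, 12, 12, 1]; 4 cycles in total.
4 cycles on 37: each ℓ→(−1)^(ℓ−1), product (−1)^33 = -1.
Zolotarev: (23|37) = -1, matching the cycle-count sign.

-1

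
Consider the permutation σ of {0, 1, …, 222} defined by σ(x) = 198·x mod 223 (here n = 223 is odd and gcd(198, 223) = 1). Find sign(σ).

Trace 14: π^k(14) = [14, 96, 53, 13, 121, 97, 28] for k=0..6.
Decompose π into cycles: lengths [222, 1] (2 cycles, including the fixed point 0).
n − c = 223 − 2 = 221; sign = (−1)^221 = -1.
(198|223)_J = -1 (Zolotarev's lemma cross-check).

-1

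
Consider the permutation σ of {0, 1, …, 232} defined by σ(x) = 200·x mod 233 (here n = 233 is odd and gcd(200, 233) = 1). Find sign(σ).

Start at x=170: 170 → 215 → 128 → 203 → 58 → 183 → 19 → … (one orbit).
Cycle type of π: 116×2 + 1; total 3 cycles.
n − c = 233 − 3 = 230; sign = (−1)^230 = +1.
Via Zolotarev, sign(π_{200}) = (200|233) = +1.

+1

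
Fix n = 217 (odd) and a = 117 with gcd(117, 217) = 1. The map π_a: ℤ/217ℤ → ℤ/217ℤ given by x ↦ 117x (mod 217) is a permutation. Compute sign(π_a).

+1

Start at x=64: 64 → 110 → 67 → 27 → 121 → 52 → 8 → … (one orbit).
Decompose π into cycles: lengths [30, 30, 30, 30, 30, 30, 30, 6, 1] (9 cycles, including the fixed point 0).
Σ(ℓ_i−1) = 217−9 = 208; sign = (−1)^208 = +1.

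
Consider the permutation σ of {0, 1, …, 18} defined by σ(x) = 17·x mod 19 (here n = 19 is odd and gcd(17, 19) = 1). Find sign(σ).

+1

Trace 9: π^k(9) = [9, 1, 17, 4, 11, 16, 6] for k=0..6.
The orbit structure of x ↦ 17x mod 19: 3 orbits of sizes [9, 9, 1].
3 cycles on 19: each ℓ→(−1)^(ℓ−1), product (−1)^16 = +1.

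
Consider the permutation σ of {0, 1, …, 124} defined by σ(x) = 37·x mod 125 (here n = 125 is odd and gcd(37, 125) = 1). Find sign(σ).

Trace 6: π^k(6) = [6, 97, 89, 43, 91, 117, 79] for k=0..6.
4 cycles of lengths [100, 20, 4, 1].
4 cycles on 125: each ℓ→(−1)^(ℓ−1), product (−1)^121 = -1.
Check: (37/125) = -1 by Zolotarev.

-1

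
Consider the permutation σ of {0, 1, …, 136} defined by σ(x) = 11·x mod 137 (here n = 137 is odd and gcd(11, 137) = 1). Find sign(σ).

+1

Orbit of 98 under x↦11x: [98, 119, 76, 14, 17, 50, 2]… (length divides ord_137(11)).
Decompose π into cycles: lengths [68, 68, 1] (3 cycles, including the fixed point 0).
sign(π) = (−1)^{n − #cycles} = (−1)^{137−3} = (−1)^134 = +1.
Check: (11/137) = +1 by Zolotarev.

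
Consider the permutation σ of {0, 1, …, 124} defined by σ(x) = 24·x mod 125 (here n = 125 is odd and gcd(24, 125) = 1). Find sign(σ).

+1

Orbit of 101 under x↦24x: [101, 49, 51, 99, 1, 24, 76]… (length divides ord_125(24)).
Decompose π into cycles: lengths [10, 10, 10, 10, 10, 10, 10, 10, 10, 10, 2, 2, 2, 2, 2, 2, 2, 2, 2, 2, 2, 2, 1] (23 cycles, including the fixed point 0).
n − c = 125 − 23 = 102; sign = (−1)^102 = +1.
Zolotarev: (24|125) = +1, matching the cycle-count sign.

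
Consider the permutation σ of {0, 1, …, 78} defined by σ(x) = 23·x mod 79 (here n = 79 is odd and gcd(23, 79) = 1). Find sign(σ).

+1

Start at x=23: 23 → 55 → 1 → 23 (one orbit).
Cycle lengths of π_23 on ℤ/79ℤ: [3, 3, 3, 3, 3, 3, 3, 3, 3, 3, 3, 3, 3, 3, 3, 3, 3, 3, 3, 3, 3, 3, 3, 3, 3, 3, 1]; 27 cycles in total.
n − c = 79 − 27 = 52; sign = (−1)^52 = +1.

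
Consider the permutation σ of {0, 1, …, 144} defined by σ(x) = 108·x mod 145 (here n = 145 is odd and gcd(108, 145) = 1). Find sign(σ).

+1

Start at x=81: 81 → 48 → 109 → 27 → 16 → 133 → 9 → … (one orbit).
Cycle lengths of π_108 on ℤ/145ℤ: [28, 28, 28, 28, 28, 4, 1]; 7 cycles in total.
145 − 7 = 138 transpositions; sign(π) = (−1)^138 = +1.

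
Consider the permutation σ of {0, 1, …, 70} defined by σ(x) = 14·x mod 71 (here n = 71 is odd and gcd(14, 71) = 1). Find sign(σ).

Orbit of 54 under x↦14x: [54, 46, 5, 70, 57, 17, 25]… (length divides ord_71(14)).
Cycle type of π: 10×7 + 1; total 8 cycles.
Σ(ℓ_i−1) = 71−8 = 63; sign = (−1)^63 = -1.
The Jacobi symbol (14|71) = -1 (Zolotarev) agrees.

-1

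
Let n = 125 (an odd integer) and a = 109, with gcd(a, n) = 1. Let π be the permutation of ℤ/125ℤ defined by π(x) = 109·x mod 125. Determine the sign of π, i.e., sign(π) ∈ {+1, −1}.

Trace 4: π^k(4) = [4, 61, 24, 116, 19, 71, 114] for k=0..6.
Cycle type of π: 50×2 + 10×2 + 2×2 + 1; total 7 cycles.
sign(π) = (−1)^{n − #cycles} = (−1)^{125−7} = (−1)^118 = +1.

+1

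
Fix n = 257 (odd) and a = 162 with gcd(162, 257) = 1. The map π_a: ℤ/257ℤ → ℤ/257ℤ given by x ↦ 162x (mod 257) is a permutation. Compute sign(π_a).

+1

Start at x=68: 68 → 222 → 241 → 235 → 34 → 111 → 249 → … (one orbit).
Cycle lengths of π_162 on ℤ/257ℤ: [64, 64, 64, 64, 1]; 5 cycles in total.
n − c = 257 − 5 = 252; sign = (−1)^252 = +1.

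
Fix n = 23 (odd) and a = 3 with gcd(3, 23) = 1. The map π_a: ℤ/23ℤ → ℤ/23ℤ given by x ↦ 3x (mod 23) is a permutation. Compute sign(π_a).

+1

Trace 8: π^k(8) = [8, 1, 3, 9, 4, 12, 13] for k=0..6.
Cycle type of π: 11×2 + 1; total 3 cycles.
n − c = 23 − 3 = 20; sign = (−1)^20 = +1.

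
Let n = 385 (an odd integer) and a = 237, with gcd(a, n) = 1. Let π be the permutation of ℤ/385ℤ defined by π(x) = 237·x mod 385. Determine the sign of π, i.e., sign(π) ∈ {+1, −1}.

-1

Trace 141: π^k(141) = [141, 307, 379, 118, 246, 167, 309] for k=0..6.
π_237 has 32 disjoint cycles with lengths [20, 20, 20, 20, 20, 20, 20, 20, 20, 20, 20, 20, 20, 20, 10, 10, 10, 10, 10, 10, 10, 4, 4, 4, 4, 4, 4, 4, 2, 2, 2, 1] on {0,…,384}.
32 cycles on 385: each ℓ→(−1)^(ℓ−1), product (−1)^353 = -1.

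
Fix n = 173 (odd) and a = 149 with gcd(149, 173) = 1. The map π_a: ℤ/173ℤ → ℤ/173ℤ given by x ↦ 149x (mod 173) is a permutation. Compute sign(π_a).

Start at x=106: 106 → 51 → 160 → 139 → 124 → 138 → 148 → … (one orbit).
Decompose π into cycles: lengths [43, 43, 43, 43, 1] (5 cycles, including the fixed point 0).
Σ(ℓ_i−1) = 173−5 = 168; sign = (−1)^168 = +1.
Via Zolotarev, sign(π_{149}) = (149|173) = +1.

+1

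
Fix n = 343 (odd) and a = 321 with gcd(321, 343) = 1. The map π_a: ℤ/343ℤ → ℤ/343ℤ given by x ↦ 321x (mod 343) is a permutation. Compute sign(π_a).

Start at x=181: 181 → 134 → 139 → 29 → 48 → 316 → 251 → … (one orbit).
Decompose π into cycles: lengths [98, 98, 98, 14, 14, 14, 2, 2, 2, 1] (10 cycles, including the fixed point 0).
343 − 10 = 333 transpositions; sign(π) = (−1)^333 = -1.
Zolotarev: (321|343) = -1, matching the cycle-count sign.

-1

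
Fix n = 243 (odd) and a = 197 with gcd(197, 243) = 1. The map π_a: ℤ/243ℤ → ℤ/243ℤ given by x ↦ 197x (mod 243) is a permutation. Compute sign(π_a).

-1

Trace 100: π^k(100) = [100, 17, 190, 8, 118, 161, 127] for k=0..6.
π_197 has 14 disjoint cycles with lengths [54, 54, 54, 18, 18, 18, 6, 6, 6, 2, 2, 2, 2, 1] on {0,…,242}.
n − c = 243 − 14 = 229; sign = (−1)^229 = -1.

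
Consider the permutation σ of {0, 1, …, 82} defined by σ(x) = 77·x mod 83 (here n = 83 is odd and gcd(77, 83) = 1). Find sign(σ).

Start at x=29: 29 → 75 → 48 → 44 → 68 → 7 → 41 → … (one orbit).
3 cycles of lengths [41, 41, 1].
Σ(ℓ_i−1) = 83−3 = 80; sign = (−1)^80 = +1.

+1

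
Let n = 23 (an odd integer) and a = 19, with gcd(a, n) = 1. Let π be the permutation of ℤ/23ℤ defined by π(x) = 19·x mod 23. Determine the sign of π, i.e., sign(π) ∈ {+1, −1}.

-1

Start at x=9: 9 → 10 → 6 → 22 → 4 → 7 → 18 → … (one orbit).
Cycle lengths of π_19 on ℤ/23ℤ: [22, 1]; 2 cycles in total.
With 2 cycles on 23 points, sign = (−1)^{23−2} = -1.
The Jacobi symbol (19|23) = -1 (Zolotarev) agrees.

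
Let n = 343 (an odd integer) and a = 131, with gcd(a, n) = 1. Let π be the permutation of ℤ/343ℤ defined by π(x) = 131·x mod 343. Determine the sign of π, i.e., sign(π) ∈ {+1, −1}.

Start at x=165: 165 → 6 → 100 → 66 → 71 → 40 → 95 → … (one orbit).
The orbit structure of x ↦ 131x mod 343: 4 orbits of sizes [294, 42, 6, 1].
n − c = 343 − 4 = 339; sign = (−1)^339 = -1.
Check: (131/343) = -1 by Zolotarev.

-1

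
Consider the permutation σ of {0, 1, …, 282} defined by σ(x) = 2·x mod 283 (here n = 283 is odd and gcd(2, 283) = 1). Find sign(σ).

Trace 197: π^k(197) = [197, 111, 222, 161, 39, 78, 156] for k=0..6.
4 cycles of lengths [94, 94, 94, 1].
With 4 cycles on 283 points, sign = (−1)^{283−4} = -1.

-1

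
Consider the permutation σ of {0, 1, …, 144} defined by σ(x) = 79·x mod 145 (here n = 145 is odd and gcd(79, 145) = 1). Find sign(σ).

-1

Orbit of 111 under x↦79x: [111, 69, 86, 124, 81, 19, 51]… (length divides ord_145(79)).
8 cycles of lengths [28, 28, 28, 28, 28, 2, 2, 1].
sign(π) = (−1)^{n − #cycles} = (−1)^{145−8} = (−1)^137 = -1.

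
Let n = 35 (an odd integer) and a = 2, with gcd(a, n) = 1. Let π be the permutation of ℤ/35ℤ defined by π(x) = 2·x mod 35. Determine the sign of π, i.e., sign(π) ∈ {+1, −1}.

-1

Trace 1: π^k(1) = [1, 2, 4, 8, 16, 32, 29] for k=0..6.
6 cycles of lengths [12, 12, 4, 3, 3, 1].
Σ(ℓ_i−1) = 35−6 = 29; sign = (−1)^29 = -1.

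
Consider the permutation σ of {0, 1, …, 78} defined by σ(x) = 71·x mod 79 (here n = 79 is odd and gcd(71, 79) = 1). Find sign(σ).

Start at x=12: 12 → 62 → 57 → 18 → 14 → 46 → 27 → … (one orbit).
Cycle type of π: 26×3 + 1; total 4 cycles.
n − c = 79 − 4 = 75; sign = (−1)^75 = -1.
The Jacobi symbol (71|79) = -1 (Zolotarev) agrees.

-1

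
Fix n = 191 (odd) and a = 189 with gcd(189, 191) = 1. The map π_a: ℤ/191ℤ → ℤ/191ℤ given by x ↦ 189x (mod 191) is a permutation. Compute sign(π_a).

Start at x=186: 186 → 10 → 171 → 40 → 111 → 160 → 62 → … (one orbit).
The orbit structure of x ↦ 189x mod 191: 2 orbits of sizes [190, 1].
With 2 cycles on 191 points, sign = (−1)^{191−2} = -1.
Zolotarev: (189|191) = -1, matching the cycle-count sign.

-1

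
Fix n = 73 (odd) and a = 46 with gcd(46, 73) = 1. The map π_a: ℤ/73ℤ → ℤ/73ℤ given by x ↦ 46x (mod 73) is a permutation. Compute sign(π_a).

Start at x=1: 1 → 46 → 72 → 27 → 1 (one orbit).
Cycle lengths of π_46 on ℤ/73ℤ: [4, 4, 4, 4, 4, 4, 4, 4, 4, 4, 4, 4, 4, 4, 4, 4, 4, 4, 1]; 19 cycles in total.
With 19 cycles on 73 points, sign = (−1)^{73−19} = +1.

+1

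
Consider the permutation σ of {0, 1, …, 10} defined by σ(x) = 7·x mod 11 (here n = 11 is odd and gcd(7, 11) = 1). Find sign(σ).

-1

Trace 10: π^k(10) = [10, 4, 6, 9, 8, 1, 7] for k=0..6.
Cycle type of π: 10 + 1; total 2 cycles.
sign(π) = (−1)^{n − #cycles} = (−1)^{11−2} = (−1)^9 = -1.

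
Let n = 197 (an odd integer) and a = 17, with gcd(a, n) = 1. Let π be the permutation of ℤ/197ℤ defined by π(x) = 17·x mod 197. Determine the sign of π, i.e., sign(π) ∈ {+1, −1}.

Start at x=45: 45 → 174 → 3 → 51 → 79 → 161 → 176 → … (one orbit).
π_17 has 2 disjoint cycles with lengths [196, 1] on {0,…,196}.
197 − 2 = 195 transpositions; sign(π) = (−1)^195 = -1.

-1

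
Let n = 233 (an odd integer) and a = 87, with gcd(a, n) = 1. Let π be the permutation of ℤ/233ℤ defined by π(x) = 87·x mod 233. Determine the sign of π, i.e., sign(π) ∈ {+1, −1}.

-1

Trace 46: π^k(46) = [46, 41, 72, 206, 214, 211, 183] for k=0..6.
Cycle type of π: 232 + 1; total 2 cycles.
With 2 cycles on 233 points, sign = (−1)^{233−2} = -1.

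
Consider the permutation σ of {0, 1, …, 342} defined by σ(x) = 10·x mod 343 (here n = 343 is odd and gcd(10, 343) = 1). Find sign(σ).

Start at x=185: 185 → 135 → 321 → 123 → 201 → 295 → 206 → … (one orbit).
Cycle type of π: 294 + 42 + 6 + 1; total 4 cycles.
sign(π) = (−1)^{n − #cycles} = (−1)^{343−4} = (−1)^339 = -1.
(10|343)_J = -1 (Zolotarev's lemma cross-check).

-1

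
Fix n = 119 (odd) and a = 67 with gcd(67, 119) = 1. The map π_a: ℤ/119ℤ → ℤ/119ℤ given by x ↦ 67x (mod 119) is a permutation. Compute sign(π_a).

+1

Orbit of 16 under x↦67x: [16, 1, 67, 86, 50, 18]… (length divides ord_119(67)).
27 cycles of lengths [6, 6, 6, 6, 6, 6, 6, 6, 6, 6, 6, 6, 6, 6, 6, 6, 3, 3, 2, 2, 2, 2, 2, 2, 2, 2, 1].
27 cycles on 119: each ℓ→(−1)^(ℓ−1), product (−1)^92 = +1.
Via Zolotarev, sign(π_{67}) = (67|119) = +1.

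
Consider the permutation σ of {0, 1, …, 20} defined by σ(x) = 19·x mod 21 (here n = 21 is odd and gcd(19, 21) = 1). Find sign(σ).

Trace 13: π^k(13) = [13, 16, 10, 1, 19, 4] for k=0..5.
Decompose π into cycles: lengths [6, 6, 6, 1, 1, 1] (6 cycles, including the fixed point 0).
Σ(ℓ_i−1) = 21−6 = 15; sign = (−1)^15 = -1.

-1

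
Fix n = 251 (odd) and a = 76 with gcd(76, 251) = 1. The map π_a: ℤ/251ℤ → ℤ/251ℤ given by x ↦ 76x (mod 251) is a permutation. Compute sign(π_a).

-1

Orbit of 194 under x↦76x: [194, 186, 80, 56, 240, 168, 218]… (length divides ord_251(76)).
The orbit structure of x ↦ 76x mod 251: 2 orbits of sizes [250, 1].
With 2 cycles on 251 points, sign = (−1)^{251−2} = -1.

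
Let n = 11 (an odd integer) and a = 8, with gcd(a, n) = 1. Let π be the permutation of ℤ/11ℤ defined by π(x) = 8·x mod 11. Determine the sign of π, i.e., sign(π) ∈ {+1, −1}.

Trace 7: π^k(7) = [7, 1, 8, 9, 6, 4, 10] for k=0..6.
2 cycles of lengths [10, 1].
Σ(ℓ_i−1) = 11−2 = 9; sign = (−1)^9 = -1.
Zolotarev: (8|11) = -1, matching the cycle-count sign.

-1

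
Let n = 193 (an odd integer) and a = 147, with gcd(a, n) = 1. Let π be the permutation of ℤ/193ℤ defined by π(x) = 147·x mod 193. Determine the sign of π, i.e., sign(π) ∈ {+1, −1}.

+1

Trace 131: π^k(131) = [131, 150, 48, 108, 50, 16, 36] for k=0..6.
5 cycles of lengths [48, 48, 48, 48, 1].
5 cycles on 193: each ℓ→(−1)^(ℓ−1), product (−1)^188 = +1.
Via Zolotarev, sign(π_{147}) = (147|193) = +1.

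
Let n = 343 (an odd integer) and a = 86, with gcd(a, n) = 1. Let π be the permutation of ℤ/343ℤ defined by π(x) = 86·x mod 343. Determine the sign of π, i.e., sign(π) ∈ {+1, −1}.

Orbit of 221 under x↦86x: [221, 141, 121, 116, 29, 93, 109]… (length divides ord_343(86)).
Cycle type of π: 147×2 + 21×2 + 3×2 + 1; total 7 cycles.
With 7 cycles on 343 points, sign = (−1)^{343−7} = +1.
The Jacobi symbol (86|343) = +1 (Zolotarev) agrees.

+1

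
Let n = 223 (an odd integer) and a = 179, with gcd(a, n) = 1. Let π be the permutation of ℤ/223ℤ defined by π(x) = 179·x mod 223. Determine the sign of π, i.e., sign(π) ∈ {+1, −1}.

Trace 36: π^k(36) = [36, 200, 120, 72, 177, 17, 144] for k=0..6.
Decompose π into cycles: lengths [111, 111, 1] (3 cycles, including the fixed point 0).
sign(π) = (−1)^{n − #cycles} = (−1)^{223−3} = (−1)^220 = +1.
The Jacobi symbol (179|223) = +1 (Zolotarev) agrees.

+1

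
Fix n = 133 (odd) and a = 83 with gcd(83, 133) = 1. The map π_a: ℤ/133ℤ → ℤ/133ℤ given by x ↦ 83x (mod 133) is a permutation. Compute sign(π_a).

Trace 125: π^k(125) = [125, 1, 83, 106, 20, 64] for k=0..5.
π_83 has 28 disjoint cycles with lengths [6, 6, 6, 6, 6, 6, 6, 6, 6, 6, 6, 6, 6, 6, 6, 6, 6, 6, 3, 3, 3, 3, 3, 3, 2, 2, 2, 1] on {0,…,132}.
n − c = 133 − 28 = 105; sign = (−1)^105 = -1.

-1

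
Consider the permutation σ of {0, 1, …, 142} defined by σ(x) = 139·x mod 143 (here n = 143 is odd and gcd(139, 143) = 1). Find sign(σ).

-1

Orbit of 139 under x↦139x: [139, 16, 79, 113, 120, 92, 61]… (length divides ord_143(139)).
Cycle type of π: 30×4 + 10 + 3×4 + 1; total 10 cycles.
sign(π) = (−1)^{n − #cycles} = (−1)^{143−10} = (−1)^133 = -1.
Zolotarev: (139|143) = -1, matching the cycle-count sign.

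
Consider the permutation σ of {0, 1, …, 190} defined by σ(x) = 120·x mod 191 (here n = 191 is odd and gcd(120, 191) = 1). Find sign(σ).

Trace 48: π^k(48) = [48, 30, 162, 149, 117, 97, 180] for k=0..6.
π_120 has 3 disjoint cycles with lengths [95, 95, 1] on {0,…,190}.
With 3 cycles on 191 points, sign = (−1)^{191−3} = +1.

+1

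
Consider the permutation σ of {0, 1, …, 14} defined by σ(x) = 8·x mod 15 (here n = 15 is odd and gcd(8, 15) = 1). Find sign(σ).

+1

Orbit of 2 under x↦8x: [2, 1, 8, 4]… (length divides ord_15(8)).
π_8 has 5 disjoint cycles with lengths [4, 4, 4, 2, 1] on {0,…,14}.
With 5 cycles on 15 points, sign = (−1)^{15−5} = +1.
The Jacobi symbol (8|15) = +1 (Zolotarev) agrees.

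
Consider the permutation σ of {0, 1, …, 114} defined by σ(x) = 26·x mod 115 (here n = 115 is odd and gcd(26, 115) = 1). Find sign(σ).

Start at x=36: 36 → 16 → 71 → 6 → 41 → 31 → 1 → … (one orbit).
15 cycles of lengths [11, 11, 11, 11, 11, 11, 11, 11, 11, 11, 1, 1, 1, 1, 1].
15 cycles on 115: each ℓ→(−1)^(ℓ−1), product (−1)^100 = +1.

+1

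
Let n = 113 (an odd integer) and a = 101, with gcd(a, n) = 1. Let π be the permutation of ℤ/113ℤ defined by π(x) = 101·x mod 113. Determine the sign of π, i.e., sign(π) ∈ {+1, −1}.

-1

Trace 6: π^k(6) = [6, 41, 73, 28, 3, 77, 93] for k=0..6.
The orbit structure of x ↦ 101x mod 113: 2 orbits of sizes [112, 1].
With 2 cycles on 113 points, sign = (−1)^{113−2} = -1.
The Jacobi symbol (101|113) = -1 (Zolotarev) agrees.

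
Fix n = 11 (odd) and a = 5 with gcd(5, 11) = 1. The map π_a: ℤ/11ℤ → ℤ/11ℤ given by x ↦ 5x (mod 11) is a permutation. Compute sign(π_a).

+1

Trace 5: π^k(5) = [5, 3, 4, 9, 1] for k=0..4.
Decompose π into cycles: lengths [5, 5, 1] (3 cycles, including the fixed point 0).
11 − 3 = 8 transpositions; sign(π) = (−1)^8 = +1.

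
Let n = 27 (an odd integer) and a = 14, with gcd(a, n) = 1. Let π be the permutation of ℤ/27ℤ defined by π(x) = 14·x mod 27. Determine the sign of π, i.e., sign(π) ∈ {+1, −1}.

Trace 22: π^k(22) = [22, 11, 19, 23, 25, 26, 13] for k=0..6.
Cycle type of π: 18 + 6 + 2 + 1; total 4 cycles.
n − c = 27 − 4 = 23; sign = (−1)^23 = -1.

-1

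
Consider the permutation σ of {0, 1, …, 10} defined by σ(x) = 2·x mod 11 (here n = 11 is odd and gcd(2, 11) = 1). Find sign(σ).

Orbit of 9 under x↦2x: [9, 7, 3, 6, 1, 2, 4]… (length divides ord_11(2)).
2 cycles of lengths [10, 1].
With 2 cycles on 11 points, sign = (−1)^{11−2} = -1.

-1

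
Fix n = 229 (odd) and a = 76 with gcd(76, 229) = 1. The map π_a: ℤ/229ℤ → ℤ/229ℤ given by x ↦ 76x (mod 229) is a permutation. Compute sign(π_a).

+1

Start at x=203: 203 → 85 → 48 → 213 → 158 → 100 → 43 → … (one orbit).
Decompose π into cycles: lengths [114, 114, 1] (3 cycles, including the fixed point 0).
229 − 3 = 226 transpositions; sign(π) = (−1)^226 = +1.
Via Zolotarev, sign(π_{76}) = (76|229) = +1.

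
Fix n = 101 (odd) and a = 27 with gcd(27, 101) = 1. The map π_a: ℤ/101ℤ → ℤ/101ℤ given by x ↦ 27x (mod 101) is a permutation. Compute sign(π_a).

Orbit of 44 under x↦27x: [44, 77, 59, 78, 86, 100, 74]… (length divides ord_101(27)).
Cycle lengths of π_27 on ℤ/101ℤ: [100, 1]; 2 cycles in total.
Σ(ℓ_i−1) = 101−2 = 99; sign = (−1)^99 = -1.
Zolotarev: (27|101) = -1, matching the cycle-count sign.

-1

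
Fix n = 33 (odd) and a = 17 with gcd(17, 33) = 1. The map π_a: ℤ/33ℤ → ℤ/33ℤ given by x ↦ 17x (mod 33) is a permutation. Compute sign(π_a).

Trace 4: π^k(4) = [4, 2, 1, 17, 25, 29, 31] for k=0..6.
5 cycles of lengths [10, 10, 10, 2, 1].
Σ(ℓ_i−1) = 33−5 = 28; sign = (−1)^28 = +1.
Via Zolotarev, sign(π_{17}) = (17|33) = +1.

+1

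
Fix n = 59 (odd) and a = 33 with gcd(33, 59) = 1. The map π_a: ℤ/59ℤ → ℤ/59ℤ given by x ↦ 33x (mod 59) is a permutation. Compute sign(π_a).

-1

Orbit of 57 under x↦33x: [57, 52, 5, 47, 17, 30, 46]… (length divides ord_59(33)).
Cycle lengths of π_33 on ℤ/59ℤ: [58, 1]; 2 cycles in total.
2 cycles on 59: each ℓ→(−1)^(ℓ−1), product (−1)^57 = -1.
Check: (33/59) = -1 by Zolotarev.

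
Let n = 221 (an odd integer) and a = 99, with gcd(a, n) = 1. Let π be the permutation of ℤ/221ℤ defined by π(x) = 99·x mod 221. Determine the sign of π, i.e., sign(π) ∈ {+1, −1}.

Start at x=216: 216 → 168 → 57 → 118 → 190 → 25 → 44 → … (one orbit).
The orbit structure of x ↦ 99x mod 221: 17 orbits of sizes [16, 16, 16, 16, 16, 16, 16, 16, 16, 16, 16, 16, 16, 4, 4, 4, 1].
With 17 cycles on 221 points, sign = (−1)^{221−17} = +1.
The Jacobi symbol (99|221) = +1 (Zolotarev) agrees.

+1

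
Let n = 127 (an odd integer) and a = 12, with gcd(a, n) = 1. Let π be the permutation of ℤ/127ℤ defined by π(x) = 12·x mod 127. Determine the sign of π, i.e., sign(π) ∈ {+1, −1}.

-1

Orbit of 41 under x↦12x: [41, 111, 62, 109, 38, 75, 11]… (length divides ord_127(12)).
2 cycles of lengths [126, 1].
127 − 2 = 125 transpositions; sign(π) = (−1)^125 = -1.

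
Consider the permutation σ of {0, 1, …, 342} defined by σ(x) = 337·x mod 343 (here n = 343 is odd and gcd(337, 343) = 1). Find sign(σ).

Orbit of 260 under x↦337x: [260, 155, 99, 92, 134, 225, 22]… (length divides ord_343(337)).
19 cycles of lengths [49, 49, 49, 49, 49, 49, 7, 7, 7, 7, 7, 7, 1, 1, 1, 1, 1, 1, 1].
With 19 cycles on 343 points, sign = (−1)^{343−19} = +1.
Check: (337/343) = +1 by Zolotarev.

+1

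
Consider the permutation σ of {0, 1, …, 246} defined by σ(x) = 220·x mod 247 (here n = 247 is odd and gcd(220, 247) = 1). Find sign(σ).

+1

Trace 144: π^k(144) = [144, 64, 1, 220, 235, 77] for k=0..5.
The orbit structure of x ↦ 220x mod 247: 49 orbits of sizes [6, 6, 6, 6, 6, 6, 6, 6, 6, 6, 6, 6, 6, 6, 6, 6, 6, 6, 6, 6, 6, 6, 6, 6, 6, 6, 6, 6, 6, 6, 6, 6, 6, 6, 6, 6, 3, 3, 3, 3, 3, 3, 2, 2, 2, 2, 2, 2, 1].
Σ(ℓ_i−1) = 247−49 = 198; sign = (−1)^198 = +1.
Via Zolotarev, sign(π_{220}) = (220|247) = +1.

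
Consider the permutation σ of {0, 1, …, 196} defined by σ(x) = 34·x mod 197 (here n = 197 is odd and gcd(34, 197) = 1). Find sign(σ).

+1

Trace 85: π^k(85) = [85, 132, 154, 114, 133, 188, 88] for k=0..6.
Cycle type of π: 49×4 + 1; total 5 cycles.
197 − 5 = 192 transpositions; sign(π) = (−1)^192 = +1.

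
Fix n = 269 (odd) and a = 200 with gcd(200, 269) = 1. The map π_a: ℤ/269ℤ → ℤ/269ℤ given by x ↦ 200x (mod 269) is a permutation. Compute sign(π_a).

-1

Orbit of 158 under x↦200x: [158, 127, 114, 204, 181, 154, 134]… (length divides ord_269(200)).
2 cycles of lengths [268, 1].
sign(π) = (−1)^{n − #cycles} = (−1)^{269−2} = (−1)^267 = -1.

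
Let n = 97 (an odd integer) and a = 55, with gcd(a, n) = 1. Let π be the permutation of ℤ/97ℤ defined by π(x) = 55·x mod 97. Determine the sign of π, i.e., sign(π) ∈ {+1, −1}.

-1

Orbit of 55 under x↦55x: [55, 18, 20, 33, 69, 12, 78]… (length divides ord_97(55)).
4 cycles of lengths [32, 32, 32, 1].
With 4 cycles on 97 points, sign = (−1)^{97−4} = -1.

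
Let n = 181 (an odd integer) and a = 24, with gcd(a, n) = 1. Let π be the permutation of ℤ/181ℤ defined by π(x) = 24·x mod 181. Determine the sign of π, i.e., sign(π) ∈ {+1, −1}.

-1

Orbit of 29 under x↦24x: [29, 153, 52, 162, 87, 97, 156]… (length divides ord_181(24)).
The orbit structure of x ↦ 24x mod 181: 2 orbits of sizes [180, 1].
With 2 cycles on 181 points, sign = (−1)^{181−2} = -1.
The Jacobi symbol (24|181) = -1 (Zolotarev) agrees.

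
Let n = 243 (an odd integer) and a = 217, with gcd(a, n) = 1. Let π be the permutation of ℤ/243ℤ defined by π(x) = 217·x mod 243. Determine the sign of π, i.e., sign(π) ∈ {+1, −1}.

+1

Start at x=190: 190 → 163 → 136 → 109 → 82 → 55 → 28 → … (one orbit).
π_217 has 63 disjoint cycles with lengths [9, 9, 9, 9, 9, 9, 9, 9, 9, 9, 9, 9, 9, 9, 9, 9, 9, 9, 3, 3, 3, 3, 3, 3, 3, 3, 3, 3, 3, 3, 3, 3, 3, 3, 3, 3, 1, 1, 1, 1, 1, 1, 1, 1, 1, 1, 1, 1, 1, 1, 1, 1, 1, 1, 1, 1, 1, 1, 1, 1, 1, 1, 1] on {0,…,242}.
Σ(ℓ_i−1) = 243−63 = 180; sign = (−1)^180 = +1.
Check: (217/243) = +1 by Zolotarev.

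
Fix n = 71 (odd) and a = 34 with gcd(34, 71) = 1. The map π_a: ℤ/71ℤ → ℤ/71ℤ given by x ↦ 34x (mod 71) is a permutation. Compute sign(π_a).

Orbit of 30 under x↦34x: [30, 26, 32, 23, 1, 34, 20]… (length divides ord_71(34)).
6 cycles of lengths [14, 14, 14, 14, 14, 1].
71 − 6 = 65 transpositions; sign(π) = (−1)^65 = -1.

-1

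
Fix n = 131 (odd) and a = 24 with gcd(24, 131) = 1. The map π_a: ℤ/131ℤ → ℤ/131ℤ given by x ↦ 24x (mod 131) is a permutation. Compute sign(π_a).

-1

Orbit of 19 under x↦24x: [19, 63, 71, 1, 24, 52, 69]… (length divides ord_131(24)).
6 cycles of lengths [26, 26, 26, 26, 26, 1].
With 6 cycles on 131 points, sign = (−1)^{131−6} = -1.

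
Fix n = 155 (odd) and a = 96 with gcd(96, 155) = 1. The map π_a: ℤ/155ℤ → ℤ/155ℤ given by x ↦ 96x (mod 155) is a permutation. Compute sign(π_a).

-1

Orbit of 111 under x↦96x: [111, 116, 131, 21, 1, 96, 71]… (length divides ord_155(96)).
Cycle lengths of π_96 on ℤ/155ℤ: [30, 30, 30, 30, 30, 1, 1, 1, 1, 1]; 10 cycles in total.
n − c = 155 − 10 = 145; sign = (−1)^145 = -1.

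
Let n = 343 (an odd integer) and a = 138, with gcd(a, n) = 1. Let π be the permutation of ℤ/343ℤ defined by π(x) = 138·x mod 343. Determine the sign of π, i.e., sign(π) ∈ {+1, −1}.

-1

Trace 258: π^k(258) = [258, 275, 220, 176, 278, 291, 27] for k=0..6.
The orbit structure of x ↦ 138x mod 343: 4 orbits of sizes [294, 42, 6, 1].
n − c = 343 − 4 = 339; sign = (−1)^339 = -1.
(138|343)_J = -1 (Zolotarev's lemma cross-check).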